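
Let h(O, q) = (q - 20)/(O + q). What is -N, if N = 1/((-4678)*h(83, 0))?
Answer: -83/93560 ≈ -0.00088713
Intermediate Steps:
h(O, q) = (-20 + q)/(O + q)
N = 83/93560 (N = 1/((-4678)*(((-20 + 0)/(83 + 0)))) = -1/(4678*(-20/83)) = -1/4678*(-83/20) = 83/93560 ≈ 0.00088713)
-N = -1*83/93560 = -83/93560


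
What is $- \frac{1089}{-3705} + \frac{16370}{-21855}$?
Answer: $- \frac{2456717}{5398185} \approx -0.4551$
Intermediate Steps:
$- \frac{1089}{-3705} + \frac{16370}{-21855} = \left(-1089\right) \left(- \frac{1}{3705}\right) + 16370 \left(- \frac{1}{21855}\right) = \frac{363}{1235} - \frac{3274}{4371} = - \frac{2456717}{5398185}$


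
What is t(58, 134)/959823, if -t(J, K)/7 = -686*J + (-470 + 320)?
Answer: 14714/50517 ≈ 0.29127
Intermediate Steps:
t(J, K) = 1050 + 4802*J (t(J, K) = -7*(-686*J + (-470 + 320)) = -7*(-686*J - 150) = -7*(-150 - 686*J) = 1050 + 4802*J)
t(58, 134)/959823 = (1050 + 4802*58)/959823 = (1050 + 278516)*(1/959823) = 279566*(1/959823) = 14714/50517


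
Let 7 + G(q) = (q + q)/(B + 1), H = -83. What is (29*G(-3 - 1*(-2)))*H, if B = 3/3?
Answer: 19256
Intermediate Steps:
B = 1 (B = 3*(⅓) = 1)
G(q) = -7 + q (G(q) = -7 + (q + q)/(1 + 1) = -7 + (2*q)/2 = -7 + (2*q)*(½) = -7 + q)
(29*G(-3 - 1*(-2)))*H = (29*(-7 + (-3 - 1*(-2))))*(-83) = (29*(-7 + (-3 + 2)))*(-83) = (29*(-7 - 1))*(-83) = (29*(-8))*(-83) = -232*(-83) = 19256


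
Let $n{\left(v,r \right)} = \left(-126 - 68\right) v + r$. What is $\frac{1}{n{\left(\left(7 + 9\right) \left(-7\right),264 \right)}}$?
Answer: $\frac{1}{21992} \approx 4.5471 \cdot 10^{-5}$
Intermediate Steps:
$n{\left(v,r \right)} = r - 194 v$ ($n{\left(v,r \right)} = \left(-126 - 68\right) v + r = - 194 v + r = r - 194 v$)
$\frac{1}{n{\left(\left(7 + 9\right) \left(-7\right),264 \right)}} = \frac{1}{264 - 194 \left(7 + 9\right) \left(-7\right)} = \frac{1}{264 - 194 \cdot 16 \left(-7\right)} = \frac{1}{264 - -21728} = \frac{1}{264 + 21728} = \frac{1}{21992}$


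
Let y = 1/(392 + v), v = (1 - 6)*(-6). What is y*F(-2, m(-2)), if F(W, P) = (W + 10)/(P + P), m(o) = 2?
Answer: 1/211 ≈ 0.0047393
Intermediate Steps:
v = 30 (v = -5*(-6) = 30)
F(W, P) = (10 + W)/(2*P) (F(W, P) = (10 + W)/((2*P)) = (10 + W)*(1/(2*P)) = (10 + W)/(2*P))
y = 1/422 (y = 1/(392 + 30) = 1/422 ≈ 0.0023697)
y*F(-2, m(-2)) = ((1/2)*(10 - 2)/2)/422 = ((1/2)*(1/2)*8)/422 = (1/422)*2 = 1/211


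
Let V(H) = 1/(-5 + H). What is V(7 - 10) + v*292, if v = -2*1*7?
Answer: -32705/8 ≈ -4088.1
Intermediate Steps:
v = -14 (v = -2*7 = -14)
V(7 - 10) + v*292 = 1/(-5 + (7 - 10)) - 14*292 = 1/(-5 - 3) - 4088 = 1/(-8) - 4088 = -1/8 - 4088 = -32705/8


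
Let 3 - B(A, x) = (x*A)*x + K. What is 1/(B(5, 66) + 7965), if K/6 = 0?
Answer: -1/13812 ≈ -7.2401e-5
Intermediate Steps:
K = 0 (K = 6*0 = 0)
B(A, x) = 3 - A*x² (B(A, x) = 3 - ((x*A)*x + 0) = 3 - ((A*x)*x + 0) = 3 - (A*x² + 0) = 3 - A*x²)
1/(B(5, 66) + 7965) = 1/((3 - 1*5*66²) + 7965) = 1/((3 - 1*5*4356) + 7965) = 1/((3 - 21780) + 7965) = 1/(-21777 + 7965) = 1/(-13812) = -1/13812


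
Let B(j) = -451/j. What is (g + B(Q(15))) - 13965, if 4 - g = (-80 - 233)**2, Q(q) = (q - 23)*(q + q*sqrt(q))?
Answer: -188042851/1680 + 451*sqrt(15)/1680 ≈ -1.1193e+5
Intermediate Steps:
Q(q) = (-23 + q)*(q + q**(3/2))
g = -97965 (g = 4 - (-80 - 233)**2 = 4 - 1*(-313)**2 = 4 - 1*97969 = 4 - 97969 = -97965)
(g + B(Q(15))) - 13965 = (-97965 - 451/(15**2 + 15**(5/2) - 23*15 - 345*sqrt(15))) - 13965 = (-97965 - 451/(225 + 225*sqrt(15) - 345 - 345*sqrt(15))) - 13965 = (-97965 - 451/(-120 - 120*sqrt(15))) - 13965 = -111930 - 451/(-120 - 120*sqrt(15))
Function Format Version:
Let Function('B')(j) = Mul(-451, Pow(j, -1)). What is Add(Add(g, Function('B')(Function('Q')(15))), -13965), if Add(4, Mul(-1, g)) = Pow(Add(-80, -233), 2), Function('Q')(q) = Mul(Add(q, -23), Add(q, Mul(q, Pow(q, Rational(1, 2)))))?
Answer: Add(Rational(-188042851, 1680), Mul(Rational(451, 1680), Pow(15, Rational(1, 2)))) ≈ -1.1193e+5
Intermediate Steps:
Function('Q')(q) = Mul(Add(-23, q), Add(q, Pow(q, Rational(3, 2))))
g = -97965 (g = Add(4, Mul(-1, Pow(Add(-80, -233), 2))) = Add(4, Mul(-1, Pow(-313, 2))) = Add(4, Mul(-1, 97969)) = Add(4, -97969) = -97965)
Add(Add(g, Function('B')(Function('Q')(15))), -13965) = Add(Add(-97965, Mul(-451, Pow(Add(Pow(15, 2), Pow(15, Rational(5, 2)), Mul(-23, 15), Mul(-23, Pow(15, Rational(3, 2)))), -1))), -13965) = Add(Add(-97965, Mul(-451, Pow(Add(225, Mul(225, Pow(15, Rational(1, 2))), -345, Mul(-23, Mul(15, Pow(15, Rational(1, 2))))), -1))), -13965) = Add(Add(-97965, Mul(-451, Pow(Add(225, Mul(225, Pow(15, Rational(1, 2))), -345, Mul(-345, Pow(15, Rational(1, 2)))), -1))), -13965) = Add(Add(-97965, Mul(-451, Pow(Add(-120, Mul(-120, Pow(15, Rational(1, 2)))), -1))), -13965) = Add(-111930, Mul(-451, Pow(Add(-120, Mul(-120, Pow(15, Rational(1, 2)))), -1)))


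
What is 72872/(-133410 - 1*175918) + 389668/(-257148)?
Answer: -4352316005/2485721142 ≈ -1.7509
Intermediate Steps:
72872/(-133410 - 1*175918) + 389668/(-257148) = 72872/(-133410 - 175918) + 389668*(-1/257148) = 72872/(-309328) - 97417/64287 = 72872*(-1/309328) - 97417/64287 = -9109/38666 - 97417/64287 = -4352316005/2485721142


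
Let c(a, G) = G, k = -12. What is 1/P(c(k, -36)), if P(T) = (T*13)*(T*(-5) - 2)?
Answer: -1/83304 ≈ -1.2004e-5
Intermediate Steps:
P(T) = 13*T*(-2 - 5*T) (P(T) = (13*T)*(-5*T - 2) = (13*T)*(-2 - 5*T) = 13*T*(-2 - 5*T))
1/P(c(k, -36)) = 1/(-13*(-36)*(2 + 5*(-36))) = 1/(-13*(-36)*(2 - 180)) = 1/(-13*(-36)*(-178)) = 1/(-83304) = -1/83304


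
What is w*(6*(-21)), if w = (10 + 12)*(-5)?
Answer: 13860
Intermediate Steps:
w = -110 (w = 22*(-5) = -110)
w*(6*(-21)) = -660*(-21) = -110*(-126) = 13860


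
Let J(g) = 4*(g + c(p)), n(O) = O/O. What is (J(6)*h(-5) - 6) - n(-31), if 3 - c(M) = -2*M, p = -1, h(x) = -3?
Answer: -91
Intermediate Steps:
c(M) = 3 + 2*M (c(M) = 3 - (-2)*M = 3 + 2*M)
n(O) = 1
J(g) = 4 + 4*g (J(g) = 4*(g + (3 + 2*(-1))) = 4*(g + (3 - 2)) = 4*(g + 1) = 4*(1 + g) = 4 + 4*g)
(J(6)*h(-5) - 6) - n(-31) = ((4 + 4*6)*(-3) - 6) - 1*1 = ((4 + 24)*(-3) - 6) - 1 = (28*(-3) - 6) - 1 = (-84 - 6) - 1 = -90 - 1 = -91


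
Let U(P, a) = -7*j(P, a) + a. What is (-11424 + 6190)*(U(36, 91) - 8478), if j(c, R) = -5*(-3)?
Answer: 44447128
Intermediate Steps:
j(c, R) = 15
U(P, a) = -105 + a (U(P, a) = -7*15 + a = -105 + a)
(-11424 + 6190)*(U(36, 91) - 8478) = (-11424 + 6190)*((-105 + 91) - 8478) = -5234*(-14 - 8478) = -5234*(-8492) = 44447128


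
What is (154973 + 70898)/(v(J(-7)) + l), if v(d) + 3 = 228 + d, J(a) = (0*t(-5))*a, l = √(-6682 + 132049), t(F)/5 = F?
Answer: -16940325/24914 + 225871*√125367/74742 ≈ 390.06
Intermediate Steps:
t(F) = 5*F
l = √125367 ≈ 354.07
J(a) = 0 (J(a) = (0*(5*(-5)))*a = (0*(-25))*a = 0*a = 0)
v(d) = 225 + d (v(d) = -3 + (228 + d) = 225 + d)
(154973 + 70898)/(v(J(-7)) + l) = (154973 + 70898)/((225 + 0) + √125367) = 225871/(225 + √125367)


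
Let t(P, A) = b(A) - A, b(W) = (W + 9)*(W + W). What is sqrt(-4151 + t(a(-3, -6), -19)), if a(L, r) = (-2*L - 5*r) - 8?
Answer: 2*I*sqrt(938) ≈ 61.254*I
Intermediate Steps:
b(W) = 2*W*(9 + W) (b(W) = (9 + W)*(2*W) = 2*W*(9 + W))
a(L, r) = -8 - 5*r - 2*L (a(L, r) = (-5*r - 2*L) - 8 = -8 - 5*r - 2*L)
t(P, A) = -A + 2*A*(9 + A) (t(P, A) = 2*A*(9 + A) - A = -A + 2*A*(9 + A))
sqrt(-4151 + t(a(-3, -6), -19)) = sqrt(-4151 - 19*(17 + 2*(-19))) = sqrt(-4151 - 19*(17 - 38)) = sqrt(-4151 - 19*(-21)) = sqrt(-4151 + 399) = sqrt(-3752) = 2*I*sqrt(938)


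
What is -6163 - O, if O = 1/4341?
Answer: -26753584/4341 ≈ -6163.0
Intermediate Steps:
O = 1/4341 ≈ 0.00023036
-6163 - O = -6163 - 1*1/4341 = -6163 - 1/4341 = -26753584/4341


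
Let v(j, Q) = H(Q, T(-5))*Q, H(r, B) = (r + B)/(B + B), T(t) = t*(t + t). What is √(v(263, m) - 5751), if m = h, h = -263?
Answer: I*√519081/10 ≈ 72.047*I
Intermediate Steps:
T(t) = 2*t² (T(t) = t*(2*t) = 2*t²)
m = -263
H(r, B) = (B + r)/(2*B) (H(r, B) = (B + r)/((2*B)) = (B + r)*(1/(2*B)) = (B + r)/(2*B))
v(j, Q) = Q*(½ + Q/100) (v(j, Q) = ((2*(-5)² + Q)/(2*((2*(-5)²))))*Q = ((2*25 + Q)/(2*((2*25))))*Q = ((½)*(50 + Q)/50)*Q = ((½)*(1/50)*(50 + Q))*Q = (½ + Q/100)*Q = Q*(½ + Q/100))
√(v(263, m) - 5751) = √((1/100)*(-263)*(50 - 263) - 5751) = √((1/100)*(-263)*(-213) - 5751) = √(56019/100 - 5751) = √(-519081/100) = I*√519081/10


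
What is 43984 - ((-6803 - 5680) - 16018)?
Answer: 72485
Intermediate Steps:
43984 - ((-6803 - 5680) - 16018) = 43984 - (-12483 - 16018) = 43984 - 1*(-28501) = 43984 + 28501 = 72485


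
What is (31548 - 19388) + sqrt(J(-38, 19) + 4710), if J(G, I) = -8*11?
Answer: 12160 + sqrt(4622) ≈ 12228.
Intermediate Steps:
J(G, I) = -88
(31548 - 19388) + sqrt(J(-38, 19) + 4710) = (31548 - 19388) + sqrt(-88 + 4710) = 12160 + sqrt(4622)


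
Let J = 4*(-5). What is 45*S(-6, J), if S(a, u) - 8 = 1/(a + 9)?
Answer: 375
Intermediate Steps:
J = -20
S(a, u) = 8 + 1/(9 + a) (S(a, u) = 8 + 1/(a + 9) = 8 + 1/(9 + a))
45*S(-6, J) = 45*((73 + 8*(-6))/(9 - 6)) = 45*((73 - 48)/3) = 45*((⅓)*25) = 45*(25/3) = 375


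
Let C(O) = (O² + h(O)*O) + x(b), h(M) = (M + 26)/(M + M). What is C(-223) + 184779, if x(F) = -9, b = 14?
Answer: 468801/2 ≈ 2.3440e+5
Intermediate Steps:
h(M) = (26 + M)/(2*M) (h(M) = (26 + M)/((2*M)) = (26 + M)*(1/(2*M)) = (26 + M)/(2*M))
C(O) = 4 + O² + O/2 (C(O) = (O² + ((26 + O)/(2*O))*O) - 9 = (O² + (13 + O/2)) - 9 = (13 + O² + O/2) - 9 = 4 + O² + O/2)
C(-223) + 184779 = (4 + (-223)² + (½)*(-223)) + 184779 = (4 + 49729 - 223/2) + 184779 = 99243/2 + 184779 = 468801/2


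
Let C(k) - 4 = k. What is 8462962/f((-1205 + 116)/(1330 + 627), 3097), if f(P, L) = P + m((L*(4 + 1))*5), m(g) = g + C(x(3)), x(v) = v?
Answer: 16562016634/151533335 ≈ 109.30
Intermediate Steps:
C(k) = 4 + k
m(g) = 7 + g (m(g) = g + (4 + 3) = g + 7 = 7 + g)
f(P, L) = 7 + P + 25*L (f(P, L) = P + (7 + (L*(4 + 1))*5) = P + (7 + (L*5)*5) = P + (7 + (5*L)*5) = P + (7 + 25*L) = 7 + P + 25*L)
8462962/f((-1205 + 116)/(1330 + 627), 3097) = 8462962/(7 + (-1205 + 116)/(1330 + 627) + 25*3097) = 8462962/(7 - 1089/1957 + 77425) = 8462962/(151533335/1957) = 8462962*(1957/151533335) = 16562016634/151533335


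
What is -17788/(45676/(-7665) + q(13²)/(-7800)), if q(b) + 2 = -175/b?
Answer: 11982000357600/4013744737 ≈ 2985.2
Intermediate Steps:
q(b) = -2 - 175/b
-17788/(45676/(-7665) + q(13²)/(-7800)) = -17788/(45676/(-7665) + (-2 - 175/(13²))/(-7800)) = -17788/(45676*(-1/7665) + (-2 - 175/169)*(-1/7800)) = -17788/(-45676/7665 + (-2 - 175*1/169)*(-1/7800)) = -17788/(-45676/7665 + (-2 - 175/169)*(-1/7800)) = -17788/(-45676/7665 - 513/169*(-1/7800)) = -17788/(-45676/7665 + 171/439400) = -17788/(-4013744737/673600200) = -17788*(-673600200/4013744737) = 11982000357600/4013744737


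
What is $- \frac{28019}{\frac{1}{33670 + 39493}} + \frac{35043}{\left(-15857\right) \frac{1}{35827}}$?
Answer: $- \frac{32507377601690}{15857} \approx -2.05 \cdot 10^{9}$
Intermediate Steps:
$- \frac{28019}{\frac{1}{33670 + 39493}} + \frac{35043}{\left(-15857\right) \frac{1}{35827}} = - \frac{28019}{\frac{1}{73163}} + \frac{35043}{\left(-15857\right) \frac{1}{35827}} = - 28019 \frac{1}{\frac{1}{73163}} + \frac{35043}{- \frac{15857}{35827}} = \left(-28019\right) 73163 + 35043 \left(- \frac{35827}{15857}\right) = -2049954097 - \frac{1255485561}{15857} = - \frac{32507377601690}{15857}$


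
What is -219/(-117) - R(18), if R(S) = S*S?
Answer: -12563/39 ≈ -322.13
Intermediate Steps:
R(S) = S²
-219/(-117) - R(18) = -219/(-117) - 1*18² = -219*(-1/117) - 1*324 = 73/39 - 324 = -12563/39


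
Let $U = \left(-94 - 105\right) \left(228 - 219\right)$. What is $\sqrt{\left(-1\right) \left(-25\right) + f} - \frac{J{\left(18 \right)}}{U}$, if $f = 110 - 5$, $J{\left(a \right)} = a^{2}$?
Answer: $\frac{36}{199} + \sqrt{130} \approx 11.583$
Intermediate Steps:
$U = -1791$ ($U = \left(-199\right) 9 = -1791$)
$f = 105$ ($f = 110 - 5 = 105$)
$\sqrt{\left(-1\right) \left(-25\right) + f} - \frac{J{\left(18 \right)}}{U} = \sqrt{\left(-1\right) \left(-25\right) + 105} - \frac{18^{2}}{-1791} = \sqrt{25 + 105} - 324 \left(- \frac{1}{1791}\right) = \sqrt{130} - - \frac{36}{199} = \sqrt{130} + \frac{36}{199} = \frac{36}{199} + \sqrt{130}$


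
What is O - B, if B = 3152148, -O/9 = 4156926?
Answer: -40564482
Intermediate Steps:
O = -37412334 (O = -9*4156926 = -37412334)
O - B = -37412334 - 1*3152148 = -37412334 - 3152148 = -40564482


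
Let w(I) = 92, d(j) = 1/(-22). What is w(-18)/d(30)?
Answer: -2024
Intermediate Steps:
d(j) = -1/22
w(-18)/d(30) = 92/(-1/22) = 92*(-22) = -2024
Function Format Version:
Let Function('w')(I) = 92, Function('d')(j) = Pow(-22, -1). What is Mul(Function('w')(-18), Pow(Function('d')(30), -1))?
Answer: -2024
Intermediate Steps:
Function('d')(j) = Rational(-1, 22)
Mul(Function('w')(-18), Pow(Function('d')(30), -1)) = Mul(92, Pow(Rational(-1, 22), -1)) = Mul(92, -22) = -2024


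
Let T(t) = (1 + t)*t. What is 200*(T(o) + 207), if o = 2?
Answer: 42600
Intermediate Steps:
T(t) = t*(1 + t)
200*(T(o) + 207) = 200*(2*(1 + 2) + 207) = 200*(2*3 + 207) = 200*(6 + 207) = 200*213 = 42600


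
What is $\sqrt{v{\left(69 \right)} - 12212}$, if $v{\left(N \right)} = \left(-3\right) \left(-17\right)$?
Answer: $i \sqrt{12161} \approx 110.28 i$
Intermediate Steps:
$v{\left(N \right)} = 51$
$\sqrt{v{\left(69 \right)} - 12212} = \sqrt{51 - 12212} = \sqrt{-12161} = i \sqrt{12161}$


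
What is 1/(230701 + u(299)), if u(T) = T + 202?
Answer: 1/231202 ≈ 4.3252e-6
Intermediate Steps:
u(T) = 202 + T
1/(230701 + u(299)) = 1/(230701 + (202 + 299)) = 1/(230701 + 501) = 1/231202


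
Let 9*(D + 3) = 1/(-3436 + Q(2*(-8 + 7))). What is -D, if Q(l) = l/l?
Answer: 92746/30915 ≈ 3.0000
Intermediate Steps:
Q(l) = 1
D = -92746/30915 (D = -3 + 1/(9*(-3436 + 1)) = -3 + (1/9)/(-3435) = -3 + (1/9)*(-1/3435) = -3 - 1/30915 = -92746/30915 ≈ -3.0000)
-D = -1*(-92746/30915) = 92746/30915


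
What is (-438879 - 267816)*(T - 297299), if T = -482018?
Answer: 550739427315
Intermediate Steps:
(-438879 - 267816)*(T - 297299) = (-438879 - 267816)*(-482018 - 297299) = -706695*(-779317) = 550739427315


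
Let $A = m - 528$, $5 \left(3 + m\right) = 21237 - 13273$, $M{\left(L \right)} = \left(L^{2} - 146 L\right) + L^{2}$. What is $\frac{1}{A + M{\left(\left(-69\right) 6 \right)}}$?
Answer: $\frac{5}{2021489} \approx 2.4734 \cdot 10^{-6}$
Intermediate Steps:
$M{\left(L \right)} = - 146 L + 2 L^{2}$
$m = \frac{7949}{5}$ ($m = -3 + \frac{21237 - 13273}{5} = -3 + \frac{1}{5} \cdot 7964 = -3 + \frac{7964}{5} = \frac{7949}{5} \approx 1589.8$)
$A = \frac{5309}{5}$ ($A = \frac{7949}{5} - 528 = \frac{5309}{5} \approx 1061.8$)
$\frac{1}{A + M{\left(\left(-69\right) 6 \right)}} = \frac{1}{\frac{5309}{5} + 2 \left(\left(-69\right) 6\right) \left(-73 - 414\right)} = \frac{1}{\frac{5309}{5} + 2 \left(-414\right) \left(-73 - 414\right)} = \frac{1}{\frac{5309}{5} + 2 \left(-414\right) \left(-487\right)} = \frac{1}{\frac{5309}{5} + 403236} = \frac{1}{\frac{2021489}{5}} = \frac{5}{2021489}$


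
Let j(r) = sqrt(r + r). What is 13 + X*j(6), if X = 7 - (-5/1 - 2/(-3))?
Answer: 13 + 68*sqrt(3)/3 ≈ 52.260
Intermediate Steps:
j(r) = sqrt(2)*sqrt(r) (j(r) = sqrt(2*r) = sqrt(2)*sqrt(r))
X = 34/3 (X = 7 - (-5*1 - 2*(-1/3)) = 7 - (-5 + 2/3) = 7 - 1*(-13/3) = 7 + 13/3 = 34/3 ≈ 11.333)
13 + X*j(6) = 13 + 34*(sqrt(2)*sqrt(6))/3 = 13 + 34*(2*sqrt(3))/3 = 13 + 68*sqrt(3)/3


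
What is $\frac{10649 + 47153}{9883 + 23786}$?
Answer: $\frac{57802}{33669} \approx 1.7168$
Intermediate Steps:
$\frac{10649 + 47153}{9883 + 23786} = \frac{57802}{33669}$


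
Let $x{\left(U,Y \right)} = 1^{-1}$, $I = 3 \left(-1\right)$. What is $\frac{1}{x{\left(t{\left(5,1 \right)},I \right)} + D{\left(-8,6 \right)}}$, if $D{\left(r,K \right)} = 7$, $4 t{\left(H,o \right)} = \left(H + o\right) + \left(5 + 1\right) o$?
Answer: $\frac{1}{8} \approx 0.125$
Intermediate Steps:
$t{\left(H,o \right)} = \frac{H}{4} + \frac{7 o}{4}$ ($t{\left(H,o \right)} = \frac{\left(H + o\right) + \left(5 + 1\right) o}{4} = \frac{\left(H + o\right) + 6 o}{4} = \frac{H + 7 o}{4} = \frac{H}{4} + \frac{7 o}{4}$)
$I = -3$
$x{\left(U,Y \right)} = 1$
$\frac{1}{x{\left(t{\left(5,1 \right)},I \right)} + D{\left(-8,6 \right)}} = \frac{1}{1 + 7} = \frac{1}{8}$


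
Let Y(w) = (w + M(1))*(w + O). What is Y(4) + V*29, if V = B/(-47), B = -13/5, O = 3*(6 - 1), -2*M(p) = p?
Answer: 32009/470 ≈ 68.104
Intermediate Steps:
M(p) = -p/2
O = 15 (O = 3*5 = 15)
B = -13/5 (B = -13*⅕ = -13/5 ≈ -2.6000)
V = 13/235 (V = -13/5/(-47) = -13/5*(-1/47) = 13/235 ≈ 0.055319)
Y(w) = (15 + w)*(-½ + w) (Y(w) = (w - ½*1)*(w + 15) = (w - ½)*(15 + w) = (-½ + w)*(15 + w) = (15 + w)*(-½ + w))
Y(4) + V*29 = (-15/2 + 4² + (29/2)*4) + (13/235)*29 = (-15/2 + 16 + 58) + 377/235 = 133/2 + 377/235 = 32009/470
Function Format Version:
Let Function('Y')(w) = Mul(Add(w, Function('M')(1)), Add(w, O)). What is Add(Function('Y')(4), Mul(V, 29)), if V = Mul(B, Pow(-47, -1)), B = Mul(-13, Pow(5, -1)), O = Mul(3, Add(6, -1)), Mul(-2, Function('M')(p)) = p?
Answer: Rational(32009, 470) ≈ 68.104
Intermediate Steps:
Function('M')(p) = Mul(Rational(-1, 2), p)
O = 15 (O = Mul(3, 5) = 15)
B = Rational(-13, 5) (B = Mul(-13, Rational(1, 5)) = Rational(-13, 5) ≈ -2.6000)
V = Rational(13, 235) (V = Mul(Rational(-13, 5), Pow(-47, -1)) = Mul(Rational(-13, 5), Rational(-1, 47)) = Rational(13, 235) ≈ 0.055319)
Function('Y')(w) = Mul(Add(15, w), Add(Rational(-1, 2), w)) (Function('Y')(w) = Mul(Add(w, Mul(Rational(-1, 2), 1)), Add(w, 15)) = Mul(Add(w, Rational(-1, 2)), Add(15, w)) = Mul(Add(Rational(-1, 2), w), Add(15, w)) = Mul(Add(15, w), Add(Rational(-1, 2), w)))
Add(Function('Y')(4), Mul(V, 29)) = Add(Add(Rational(-15, 2), Pow(4, 2), Mul(Rational(29, 2), 4)), Mul(Rational(13, 235), 29)) = Add(Add(Rational(-15, 2), 16, 58), Rational(377, 235)) = Add(Rational(133, 2), Rational(377, 235)) = Rational(32009, 470)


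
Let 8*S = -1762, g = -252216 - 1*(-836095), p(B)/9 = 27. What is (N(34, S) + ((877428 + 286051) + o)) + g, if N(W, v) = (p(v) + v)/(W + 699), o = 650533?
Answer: 7030616503/2932 ≈ 2.3979e+6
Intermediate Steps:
p(B) = 243 (p(B) = 9*27 = 243)
g = 583879 (g = -252216 + 836095 = 583879)
S = -881/4 (S = (1/8)*(-1762) = -881/4 ≈ -220.25)
N(W, v) = (243 + v)/(699 + W) (N(W, v) = (243 + v)/(W + 699) = (243 + v)/(699 + W))
(N(34, S) + ((877428 + 286051) + o)) + g = ((243 - 881/4)/(699 + 34) + ((877428 + 286051) + 650533)) + 583879 = ((91/4)/733 + (1163479 + 650533)) + 583879 = ((1/733)*(91/4) + 1814012) + 583879 = (91/2932 + 1814012) + 583879 = 5318683275/2932 + 583879 = 7030616503/2932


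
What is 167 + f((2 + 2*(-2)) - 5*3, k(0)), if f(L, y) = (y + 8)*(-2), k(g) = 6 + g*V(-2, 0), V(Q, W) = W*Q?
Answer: 139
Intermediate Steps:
V(Q, W) = Q*W
k(g) = 6 (k(g) = 6 + g*(-2*0) = 6 + g*0 = 6 + 0 = 6)
f(L, y) = -16 - 2*y (f(L, y) = (8 + y)*(-2) = -16 - 2*y)
167 + f((2 + 2*(-2)) - 5*3, k(0)) = 167 + (-16 - 2*6) = 167 + (-16 - 12) = 167 - 28 = 139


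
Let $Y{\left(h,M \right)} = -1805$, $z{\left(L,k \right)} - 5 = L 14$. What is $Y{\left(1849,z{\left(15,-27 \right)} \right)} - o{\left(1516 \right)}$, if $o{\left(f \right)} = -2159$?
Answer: $354$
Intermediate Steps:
$z{\left(L,k \right)} = 5 + 14 L$ ($z{\left(L,k \right)} = 5 + L 14 = 5 + 14 L$)
$Y{\left(1849,z{\left(15,-27 \right)} \right)} - o{\left(1516 \right)} = -1805 - -2159 = -1805 + 2159 = 354$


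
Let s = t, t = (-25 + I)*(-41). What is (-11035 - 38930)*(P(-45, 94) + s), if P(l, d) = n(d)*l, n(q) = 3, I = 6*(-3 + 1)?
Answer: -69051630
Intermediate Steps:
I = -12 (I = 6*(-2) = -12)
P(l, d) = 3*l
t = 1517 (t = (-25 - 12)*(-41) = -37*(-41) = 1517)
s = 1517
(-11035 - 38930)*(P(-45, 94) + s) = (-11035 - 38930)*(3*(-45) + 1517) = -49965*(-135 + 1517) = -49965*1382 = -69051630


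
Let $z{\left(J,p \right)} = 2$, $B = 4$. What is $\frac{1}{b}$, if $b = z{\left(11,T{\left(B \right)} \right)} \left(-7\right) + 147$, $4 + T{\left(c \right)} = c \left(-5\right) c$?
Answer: $\frac{1}{133} \approx 0.0075188$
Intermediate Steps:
$T{\left(c \right)} = -4 - 5 c^{2}$ ($T{\left(c \right)} = -4 + c \left(-5\right) c = -4 + - 5 c c = -4 - 5 c^{2}$)
$b = 133$ ($b = 2 \left(-7\right) + 147 = -14 + 147 = 133$)
$\frac{1}{b} = \frac{1}{133}$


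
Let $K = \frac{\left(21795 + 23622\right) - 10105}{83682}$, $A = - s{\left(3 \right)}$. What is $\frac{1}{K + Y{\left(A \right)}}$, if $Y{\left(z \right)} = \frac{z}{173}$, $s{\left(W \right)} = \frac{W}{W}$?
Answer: $\frac{7238493}{3012647} \approx 2.4027$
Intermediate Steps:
$s{\left(W \right)} = 1$
$A = -1$ ($A = \left(-1\right) 1 = -1$)
$Y{\left(z \right)} = \frac{z}{173}$ ($Y{\left(z \right)} = z \frac{1}{173} = \frac{z}{173}$)
$K = \frac{17656}{41841}$ ($K = \left(45417 - 10105\right) \frac{1}{83682} = 35312 \cdot \frac{1}{83682} = \frac{17656}{41841} \approx 0.42198$)
$\frac{1}{K + Y{\left(A \right)}} = \frac{1}{\frac{17656}{41841} + \frac{1}{173} \left(-1\right)} = \frac{1}{\frac{17656}{41841} - \frac{1}{173}} = \frac{1}{\frac{3012647}{7238493}} = \frac{7238493}{3012647}$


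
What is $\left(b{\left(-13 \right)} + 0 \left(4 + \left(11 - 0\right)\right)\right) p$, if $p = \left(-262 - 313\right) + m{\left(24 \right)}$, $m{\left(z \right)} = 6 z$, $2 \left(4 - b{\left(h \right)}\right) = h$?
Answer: $- \frac{9051}{2} \approx -4525.5$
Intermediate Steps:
$b{\left(h \right)} = 4 - \frac{h}{2}$
$p = -431$ ($p = \left(-262 - 313\right) + 6 \cdot 24 = -575 + 144 = -431$)
$\left(b{\left(-13 \right)} + 0 \left(4 + \left(11 - 0\right)\right)\right) p = \left(\left(4 - - \frac{13}{2}\right) + 0 \left(4 + \left(11 - 0\right)\right)\right) \left(-431\right) = \left(\left(4 + \frac{13}{2}\right) + 0 \left(4 + \left(11 + 0\right)\right)\right) \left(-431\right) = \left(\frac{21}{2} + 0 \left(4 + 11\right)\right) \left(-431\right) = \left(\frac{21}{2} + 0 \cdot 15\right) \left(-431\right) = \left(\frac{21}{2} + 0\right) \left(-431\right) = \frac{21}{2} \left(-431\right) = - \frac{9051}{2}$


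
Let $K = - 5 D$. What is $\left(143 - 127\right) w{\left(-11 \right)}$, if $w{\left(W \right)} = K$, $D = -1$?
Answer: $80$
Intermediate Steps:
$K = 5$ ($K = \left(-5\right) \left(-1\right) = 5$)
$w{\left(W \right)} = 5$
$\left(143 - 127\right) w{\left(-11 \right)} = \left(143 - 127\right) 5 = 16 \cdot 5 = 80$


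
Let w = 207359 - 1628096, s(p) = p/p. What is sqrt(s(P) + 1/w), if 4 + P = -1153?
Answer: 8*sqrt(31538940663)/1420737 ≈ 1.0000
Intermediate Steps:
P = -1157 (P = -4 - 1153 = -1157)
s(p) = 1
w = -1420737
sqrt(s(P) + 1/w) = sqrt(1 + 1/(-1420737)) = sqrt(1 - 1/1420737) = sqrt(1420736/1420737) = 8*sqrt(31538940663)/1420737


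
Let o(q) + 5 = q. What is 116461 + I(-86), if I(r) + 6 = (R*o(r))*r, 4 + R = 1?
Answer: 92977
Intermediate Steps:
R = -3 (R = -4 + 1 = -3)
o(q) = -5 + q
I(r) = -6 + r*(15 - 3*r) (I(r) = -6 + (-3*(-5 + r))*r = -6 + (15 - 3*r)*r = -6 + r*(15 - 3*r))
116461 + I(-86) = 116461 + (-6 - 3*(-86)*(-5 - 86)) = 116461 + (-6 - 3*(-86)*(-91)) = 116461 + (-6 - 23478) = 116461 - 23484 = 92977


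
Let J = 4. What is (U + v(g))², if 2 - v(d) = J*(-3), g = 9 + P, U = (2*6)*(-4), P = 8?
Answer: 1156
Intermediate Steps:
U = -48 (U = 12*(-4) = -48)
g = 17 (g = 9 + 8 = 17)
v(d) = 14 (v(d) = 2 - 4*(-3) = 2 - 1*(-12) = 2 + 12 = 14)
(U + v(g))² = (-48 + 14)² = (-34)² = 1156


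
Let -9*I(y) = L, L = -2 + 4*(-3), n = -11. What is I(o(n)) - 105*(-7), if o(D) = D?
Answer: 6629/9 ≈ 736.56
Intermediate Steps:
L = -14 (L = -2 - 12 = -14)
I(y) = 14/9 (I(y) = -1/9*(-14) = 14/9)
I(o(n)) - 105*(-7) = 14/9 - 105*(-7) = 14/9 + 735 = 6629/9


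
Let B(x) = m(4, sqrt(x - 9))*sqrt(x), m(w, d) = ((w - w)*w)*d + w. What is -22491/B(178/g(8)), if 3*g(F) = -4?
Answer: 7497*I*sqrt(534)/356 ≈ 486.64*I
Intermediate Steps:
g(F) = -4/3 (g(F) = (1/3)*(-4) = -4/3)
m(w, d) = w (m(w, d) = (0*w)*d + w = 0*d + w = 0 + w = w)
B(x) = 4*sqrt(x)
-22491/B(178/g(8)) = -22491*(-I*sqrt(534)/1068) = -(-7497)*I*sqrt(534)/356 = 7497*I*sqrt(534)/356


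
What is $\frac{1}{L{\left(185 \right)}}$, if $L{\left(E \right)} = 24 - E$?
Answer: $- \frac{1}{161} \approx -0.0062112$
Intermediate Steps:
$\frac{1}{L{\left(185 \right)}} = \frac{1}{24 - 185} = \frac{1}{-161} = - \frac{1}{161}$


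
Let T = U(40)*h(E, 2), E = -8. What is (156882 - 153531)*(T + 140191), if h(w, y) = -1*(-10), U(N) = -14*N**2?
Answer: -280843959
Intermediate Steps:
h(w, y) = 10
T = -224000 (T = -14*40**2*10 = -14*1600*10 = -22400*10 = -224000)
(156882 - 153531)*(T + 140191) = (156882 - 153531)*(-224000 + 140191) = 3351*(-83809) = -280843959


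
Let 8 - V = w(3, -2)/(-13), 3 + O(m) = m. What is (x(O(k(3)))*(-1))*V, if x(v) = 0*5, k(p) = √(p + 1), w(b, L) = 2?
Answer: 0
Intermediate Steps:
k(p) = √(1 + p)
O(m) = -3 + m
V = 106/13 (V = 8 - 2/(-13) = 8 - 2*(-1)/13 = 8 - 1*(-2/13) = 8 + 2/13 = 106/13 ≈ 8.1538)
x(v) = 0
(x(O(k(3)))*(-1))*V = (0*(-1))*(106/13) = 0*(106/13) = 0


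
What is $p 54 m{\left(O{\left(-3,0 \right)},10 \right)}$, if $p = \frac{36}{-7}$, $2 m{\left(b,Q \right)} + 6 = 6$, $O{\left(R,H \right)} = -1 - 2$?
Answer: $0$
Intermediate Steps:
$O{\left(R,H \right)} = -3$ ($O{\left(R,H \right)} = -1 - 2 = -3$)
$m{\left(b,Q \right)} = 0$ ($m{\left(b,Q \right)} = -3 + \frac{1}{2} \cdot 6 = -3 + 3 = 0$)
$p = - \frac{36}{7}$ ($p = 36 \left(- \frac{1}{7}\right) = - \frac{36}{7} \approx -5.1429$)
$p 54 m{\left(O{\left(-3,0 \right)},10 \right)} = \left(- \frac{36}{7}\right) 54 \cdot 0 = \left(- \frac{1944}{7}\right) 0 = 0$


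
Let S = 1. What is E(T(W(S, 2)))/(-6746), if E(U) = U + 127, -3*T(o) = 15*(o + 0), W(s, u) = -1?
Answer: -66/3373 ≈ -0.019567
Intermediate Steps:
T(o) = -5*o (T(o) = -5*(o + 0) = -5*o)
E(U) = 127 + U
E(T(W(S, 2)))/(-6746) = (127 - 5*(-1))/(-6746) = (127 + 5)*(-1/6746) = 132*(-1/6746) = -66/3373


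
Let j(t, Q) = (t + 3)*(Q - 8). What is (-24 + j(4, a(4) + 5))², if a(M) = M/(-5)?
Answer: 64009/25 ≈ 2560.4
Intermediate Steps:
a(M) = -M/5 (a(M) = M*(-⅕) = -M/5)
j(t, Q) = (-8 + Q)*(3 + t) (j(t, Q) = (3 + t)*(-8 + Q) = (-8 + Q)*(3 + t))
(-24 + j(4, a(4) + 5))² = (-24 + (-24 - 8*4 + 3*(-⅕*4 + 5) + (-⅕*4 + 5)*4))² = (-24 + (-24 - 32 + 3*(-⅘ + 5) + (-⅘ + 5)*4))² = (-24 + (-24 - 32 + 3*(21/5) + (21/5)*4))² = (-24 + (-24 - 32 + 63/5 + 84/5))² = (-24 - 133/5)² = (-253/5)² = 64009/25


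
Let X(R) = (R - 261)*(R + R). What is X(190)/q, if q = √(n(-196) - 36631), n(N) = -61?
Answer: 13490*I*√9173/9173 ≈ 140.85*I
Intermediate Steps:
X(R) = 2*R*(-261 + R) (X(R) = (-261 + R)*(2*R) = 2*R*(-261 + R))
q = 2*I*√9173 (q = √(-61 - 36631) = √(-36692) = 2*I*√9173 ≈ 191.55*I)
X(190)/q = (2*190*(-261 + 190))/((2*I*√9173)) = (2*190*(-71))*(-I*√9173/18346) = -(-13490)*I*√9173/9173 = 13490*I*√9173/9173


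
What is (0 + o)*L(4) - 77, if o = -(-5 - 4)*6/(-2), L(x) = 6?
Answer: -239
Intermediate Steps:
o = -27 (o = -(-9)*6*(-½) = -1*(-54)*(-½) = 54*(-½) = -27)
(0 + o)*L(4) - 77 = (0 - 27)*6 - 77 = -27*6 - 77 = -162 - 77 = -239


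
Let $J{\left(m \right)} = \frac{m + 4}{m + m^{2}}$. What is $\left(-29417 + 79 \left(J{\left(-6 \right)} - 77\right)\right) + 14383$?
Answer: $- \frac{316834}{15} \approx -21122.0$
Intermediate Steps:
$J{\left(m \right)} = \frac{4 + m}{m + m^{2}}$
$\left(-29417 + 79 \left(J{\left(-6 \right)} - 77\right)\right) + 14383 = \left(-29417 + 79 \left(\frac{4 - 6}{\left(-6\right) \left(1 - 6\right)} - 77\right)\right) + 14383 = \left(-29417 + 79 \left(\left(- \frac{1}{6}\right) \frac{1}{-5} \left(-2\right) - 77\right)\right) + 14383 = \left(-29417 + 79 \left(\left(- \frac{1}{6}\right) \left(- \frac{1}{5}\right) \left(-2\right) - 77\right)\right) + 14383 = \left(-29417 + 79 \left(- \frac{1}{15} - 77\right)\right) + 14383 = \left(-29417 + 79 \left(- \frac{1156}{15}\right)\right) + 14383 = \left(-29417 - \frac{91324}{15}\right) + 14383 = - \frac{532579}{15} + 14383 = - \frac{316834}{15}$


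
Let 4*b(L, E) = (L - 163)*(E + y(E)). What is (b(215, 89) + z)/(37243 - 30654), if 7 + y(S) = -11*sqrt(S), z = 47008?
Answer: 48074/6589 - 13*sqrt(89)/599 ≈ 7.0914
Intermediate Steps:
y(S) = -7 - 11*sqrt(S)
b(L, E) = (-163 + L)*(-7 + E - 11*sqrt(E))/4 (b(L, E) = ((L - 163)*(E + (-7 - 11*sqrt(E))))/4 = ((-163 + L)*(-7 + E - 11*sqrt(E)))/4 = (-163 + L)*(-7 + E - 11*sqrt(E))/4)
(b(215, 89) + z)/(37243 - 30654) = ((1141/4 - 163/4*89 + 1793*sqrt(89)/4 - 1/4*215*(7 + 11*sqrt(89)) + (1/4)*89*215) + 47008)/(37243 - 30654) = ((1141/4 - 14507/4 + 1793*sqrt(89)/4 + (-1505/4 - 2365*sqrt(89)/4) + 19135/4) + 47008)/6589 = ((1066 - 143*sqrt(89)) + 47008)*(1/6589) = (48074 - 143*sqrt(89))*(1/6589) = 48074/6589 - 13*sqrt(89)/599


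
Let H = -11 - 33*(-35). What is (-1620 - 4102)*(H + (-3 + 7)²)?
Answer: -6637520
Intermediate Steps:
H = 1144 (H = -11 + 1155 = 1144)
(-1620 - 4102)*(H + (-3 + 7)²) = (-1620 - 4102)*(1144 + (-3 + 7)²) = -5722*(1144 + 4²) = -5722*(1144 + 16) = -5722*1160 = -6637520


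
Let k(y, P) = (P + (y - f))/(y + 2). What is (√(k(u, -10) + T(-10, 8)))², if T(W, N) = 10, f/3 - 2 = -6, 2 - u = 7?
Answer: 11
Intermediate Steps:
u = -5 (u = 2 - 1*7 = 2 - 7 = -5)
f = -12 (f = 6 + 3*(-6) = 6 - 18 = -12)
k(y, P) = (12 + P + y)/(2 + y) (k(y, P) = (P + (y - 1*(-12)))/(y + 2) = (P + (y + 12))/(2 + y) = (P + (12 + y))/(2 + y) = (12 + P + y)/(2 + y))
(√(k(u, -10) + T(-10, 8)))² = (√((12 - 10 - 5)/(2 - 5) + 10))² = (√(-3/(-3) + 10))² = (√(-⅓*(-3) + 10))² = (√(1 + 10))² = (√11)² = 11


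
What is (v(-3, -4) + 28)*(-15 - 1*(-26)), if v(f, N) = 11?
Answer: 429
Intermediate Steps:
(v(-3, -4) + 28)*(-15 - 1*(-26)) = (11 + 28)*(-15 - 1*(-26)) = 39*(-15 + 26) = 39*11 = 429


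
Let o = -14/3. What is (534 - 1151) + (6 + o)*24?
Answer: -585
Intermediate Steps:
o = -14/3 (o = -14*1/3 = -14/3 ≈ -4.6667)
(534 - 1151) + (6 + o)*24 = (534 - 1151) + (6 - 14/3)*24 = -617 + (4/3)*24 = -617 + 32 = -585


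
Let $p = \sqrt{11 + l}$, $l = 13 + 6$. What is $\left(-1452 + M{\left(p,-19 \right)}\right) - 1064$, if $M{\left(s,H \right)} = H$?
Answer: $-2535$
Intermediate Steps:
$l = 19$
$p = \sqrt{30}$ ($p = \sqrt{11 + 19} = \sqrt{30} \approx 5.4772$)
$\left(-1452 + M{\left(p,-19 \right)}\right) - 1064 = \left(-1452 - 19\right) - 1064 = -1471 - 1064 = -2535$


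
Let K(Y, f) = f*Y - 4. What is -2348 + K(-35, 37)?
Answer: -3647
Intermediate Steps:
K(Y, f) = -4 + Y*f (K(Y, f) = Y*f - 4 = -4 + Y*f)
-2348 + K(-35, 37) = -2348 + (-4 - 35*37) = -2348 + (-4 - 1295) = -2348 - 1299 = -3647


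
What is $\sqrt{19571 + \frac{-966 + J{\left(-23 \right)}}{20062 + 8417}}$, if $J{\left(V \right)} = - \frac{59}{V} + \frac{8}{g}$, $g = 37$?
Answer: $\frac{2 \sqrt{319314291769554565}}{8078543} \approx 139.9$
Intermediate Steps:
$J{\left(V \right)} = \frac{8}{37} - \frac{59}{V}$ ($J{\left(V \right)} = - \frac{59}{V} + \frac{8}{37} = \frac{8}{37} - \frac{59}{V}$)
$\sqrt{19571 + \frac{-966 + J{\left(-23 \right)}}{20062 + 8417}} = \sqrt{19571 + \frac{-966 - \left(- \frac{8}{37} + \frac{59}{-23}\right)}{20062 + 8417}} = \sqrt{19571 + \frac{-966 + \left(\frac{8}{37} - - \frac{59}{23}\right)}{28479}} = \sqrt{19571 + \left(-966 + \left(\frac{8}{37} + \frac{59}{23}\right)\right) \frac{1}{28479}} = \sqrt{19571 + \left(-966 + \frac{2367}{851}\right) \frac{1}{28479}} = \sqrt{19571 - \frac{273233}{8078543}} = \sqrt{\frac{158104891820}{8078543}} = \frac{2 \sqrt{319314291769554565}}{8078543}$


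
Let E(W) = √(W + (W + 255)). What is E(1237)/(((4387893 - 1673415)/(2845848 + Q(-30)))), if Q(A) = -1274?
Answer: 1422287*√2729/1357239 ≈ 54.744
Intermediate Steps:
E(W) = √(255 + 2*W) (E(W) = √(W + (255 + W)) = √(255 + 2*W))
E(1237)/(((4387893 - 1673415)/(2845848 + Q(-30)))) = √(255 + 2*1237)/(((4387893 - 1673415)/(2845848 - 1274))) = √(255 + 2474)/((2714478/2844574)) = √2729/((2714478*(1/2844574))) = √2729/(1357239/1422287) = √2729*(1422287/1357239) = 1422287*√2729/1357239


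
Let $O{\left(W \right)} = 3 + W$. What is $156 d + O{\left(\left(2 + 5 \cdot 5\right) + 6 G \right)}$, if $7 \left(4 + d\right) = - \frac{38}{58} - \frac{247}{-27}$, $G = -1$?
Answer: $- \frac{107200}{261} \approx -410.73$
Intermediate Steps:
$d = - \frac{2182}{783}$ ($d = -4 + \frac{- \frac{38}{58} - \frac{247}{-27}}{7} = -4 + \frac{\left(-38\right) \frac{1}{58} - - \frac{247}{27}}{7} = -4 + \frac{- \frac{19}{29} + \frac{247}{27}}{7} = -4 + \frac{1}{7} \cdot \frac{6650}{783} = -4 + \frac{950}{783} = - \frac{2182}{783} \approx -2.7867$)
$156 d + O{\left(\left(2 + 5 \cdot 5\right) + 6 G \right)} = 156 \left(- \frac{2182}{783}\right) + \left(3 + \left(\left(2 + 5 \cdot 5\right) + 6 \left(-1\right)\right)\right) = - \frac{113464}{261} + \left(3 + \left(\left(2 + 25\right) - 6\right)\right) = - \frac{113464}{261} + \left(3 + \left(27 - 6\right)\right) = - \frac{113464}{261} + \left(3 + 21\right) = - \frac{113464}{261} + 24 = - \frac{107200}{261}$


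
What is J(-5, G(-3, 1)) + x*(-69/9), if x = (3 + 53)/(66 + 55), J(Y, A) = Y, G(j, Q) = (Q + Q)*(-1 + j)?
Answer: -3103/363 ≈ -8.5482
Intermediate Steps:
G(j, Q) = 2*Q*(-1 + j) (G(j, Q) = (2*Q)*(-1 + j) = 2*Q*(-1 + j))
x = 56/121 ≈ 0.46281
J(-5, G(-3, 1)) + x*(-69/9) = -5 + 56*(-69/9)/121 = -5 + 56*(-69*⅑)/121 = -5 + (56/121)*(-23/3) = -5 - 1288/363 = -3103/363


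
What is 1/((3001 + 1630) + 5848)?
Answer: 1/10479 ≈ 9.5429e-5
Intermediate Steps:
1/((3001 + 1630) + 5848) = 1/(4631 + 5848) = 1/10479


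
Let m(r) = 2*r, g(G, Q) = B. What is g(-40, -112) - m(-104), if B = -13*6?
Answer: 130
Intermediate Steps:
B = -78
g(G, Q) = -78
g(-40, -112) - m(-104) = -78 - 2*(-104) = -78 - 1*(-208) = -78 + 208 = 130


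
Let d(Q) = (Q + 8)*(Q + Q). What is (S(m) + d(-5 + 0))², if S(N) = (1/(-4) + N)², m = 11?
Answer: 1874161/256 ≈ 7320.9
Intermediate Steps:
d(Q) = 2*Q*(8 + Q) (d(Q) = (8 + Q)*(2*Q) = 2*Q*(8 + Q))
S(N) = (-¼ + N)²
(S(m) + d(-5 + 0))² = ((-1 + 4*11)²/16 + 2*(-5 + 0)*(8 + (-5 + 0)))² = ((-1 + 44)²/16 + 2*(-5)*(8 - 5))² = ((1/16)*43² + 2*(-5)*3)² = ((1/16)*1849 - 30)² = (1849/16 - 30)² = (1369/16)² = 1874161/256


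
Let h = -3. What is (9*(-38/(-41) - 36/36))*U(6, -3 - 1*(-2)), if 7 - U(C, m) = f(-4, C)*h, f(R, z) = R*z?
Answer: 1755/41 ≈ 42.805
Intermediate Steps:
U(C, m) = 7 - 12*C (U(C, m) = 7 - (-4*C)*(-3) = 7 - 12*C)
(9*(-38/(-41) - 36/36))*U(6, -3 - 1*(-2)) = (9*(-38/(-41) - 36/36))*(7 - 12*6) = (9*(-38*(-1/41) - 36*1/36))*(7 - 72) = (9*(38/41 - 1))*(-65) = (9*(-3/41))*(-65) = -27/41*(-65) = 1755/41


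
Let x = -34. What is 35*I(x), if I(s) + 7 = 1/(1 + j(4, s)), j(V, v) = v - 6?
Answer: -9590/39 ≈ -245.90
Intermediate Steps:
j(V, v) = -6 + v
I(s) = -7 + 1/(-5 + s) (I(s) = -7 + 1/(1 + (-6 + s)) = -7 + 1/(-5 + s))
35*I(x) = 35*((36 - 7*(-34))/(-5 - 34)) = 35*((36 + 238)/(-39)) = 35*(-1/39*274) = 35*(-274/39) = -9590/39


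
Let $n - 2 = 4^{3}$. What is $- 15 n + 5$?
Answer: $-985$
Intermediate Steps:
$n = 66$ ($n = 2 + 4^{3} = 2 + 64 = 66$)
$- 15 n + 5 = \left(-15\right) 66 + 5 = -990 + 5 = -985$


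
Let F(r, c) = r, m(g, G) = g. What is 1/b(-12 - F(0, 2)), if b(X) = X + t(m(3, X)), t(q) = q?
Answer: -1/9 ≈ -0.11111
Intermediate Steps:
b(X) = 3 + X (b(X) = X + 3 = 3 + X)
1/b(-12 - F(0, 2)) = 1/(3 + (-12 - 1*0)) = 1/(3 + (-12 + 0)) = 1/(3 - 12) = 1/(-9) = -1/9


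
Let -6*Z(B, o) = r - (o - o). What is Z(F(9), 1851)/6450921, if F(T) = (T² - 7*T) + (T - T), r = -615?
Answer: 205/12901842 ≈ 1.5889e-5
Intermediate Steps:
F(T) = T² - 7*T (F(T) = (T² - 7*T) + 0 = T² - 7*T)
Z(B, o) = 205/2 (Z(B, o) = -(-615 - (o - o))/6 = -(-615 - 1*0)/6 = -(-615 + 0)/6 = -⅙*(-615) = 205/2)
Z(F(9), 1851)/6450921 = (205/2)/6450921 = (205/2)*(1/6450921) = 205/12901842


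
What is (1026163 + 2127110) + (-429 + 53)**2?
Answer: 3294649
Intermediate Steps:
(1026163 + 2127110) + (-429 + 53)**2 = 3153273 + (-376)**2 = 3153273 + 141376 = 3294649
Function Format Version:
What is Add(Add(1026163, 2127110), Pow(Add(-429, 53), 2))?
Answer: 3294649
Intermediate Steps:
Add(Add(1026163, 2127110), Pow(Add(-429, 53), 2)) = Add(3153273, Pow(-376, 2)) = Add(3153273, 141376) = 3294649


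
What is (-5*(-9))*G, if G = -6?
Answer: -270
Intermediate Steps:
(-5*(-9))*G = -5*(-9)*(-6) = 45*(-6) = -270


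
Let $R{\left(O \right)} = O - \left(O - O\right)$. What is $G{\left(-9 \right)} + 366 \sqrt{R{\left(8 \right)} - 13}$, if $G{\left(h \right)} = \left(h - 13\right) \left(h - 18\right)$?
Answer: $594 + 366 i \sqrt{5} \approx 594.0 + 818.4 i$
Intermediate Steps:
$G{\left(h \right)} = \left(-18 + h\right) \left(-13 + h\right)$ ($G{\left(h \right)} = \left(-13 + h\right) \left(-18 + h\right) = \left(-18 + h\right) \left(-13 + h\right)$)
$R{\left(O \right)} = O$ ($R{\left(O \right)} = O - 0 = O + 0 = O$)
$G{\left(-9 \right)} + 366 \sqrt{R{\left(8 \right)} - 13} = \left(234 + \left(-9\right)^{2} - -279\right) + 366 \sqrt{8 - 13} = \left(234 + 81 + 279\right) + 366 \sqrt{-5} = 594 + 366 i \sqrt{5}$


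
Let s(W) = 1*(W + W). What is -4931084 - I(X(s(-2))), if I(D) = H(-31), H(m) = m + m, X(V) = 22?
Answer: -4931022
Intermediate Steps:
s(W) = 2*W (s(W) = 1*(2*W) = 2*W)
H(m) = 2*m
I(D) = -62 (I(D) = 2*(-31) = -62)
-4931084 - I(X(s(-2))) = -4931084 - 1*(-62) = -4931084 + 62 = -4931022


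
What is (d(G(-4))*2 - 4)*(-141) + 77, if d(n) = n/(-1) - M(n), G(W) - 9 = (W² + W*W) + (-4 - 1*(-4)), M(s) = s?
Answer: 23765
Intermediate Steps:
G(W) = 9 + 2*W² (G(W) = 9 + ((W² + W*W) + (-4 - 1*(-4))) = 9 + ((W² + W²) + (-4 + 4)) = 9 + (2*W² + 0) = 9 + 2*W²)
d(n) = -2*n (d(n) = n/(-1) - n = n*(-1) - n = -n - n = -2*n)
(d(G(-4))*2 - 4)*(-141) + 77 = (-2*(9 + 2*(-4)²)*2 - 4)*(-141) + 77 = (-2*(9 + 2*16)*2 - 4)*(-141) + 77 = (-2*(9 + 32)*2 - 4)*(-141) + 77 = (-2*41*2 - 4)*(-141) + 77 = (-82*2 - 4)*(-141) + 77 = (-164 - 4)*(-141) + 77 = -168*(-141) + 77 = 23688 + 77 = 23765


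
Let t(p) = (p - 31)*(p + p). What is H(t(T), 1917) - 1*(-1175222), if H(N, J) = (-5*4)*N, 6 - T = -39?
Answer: 1150022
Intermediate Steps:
T = 45 (T = 6 - 1*(-39) = 6 + 39 = 45)
t(p) = 2*p*(-31 + p) (t(p) = (-31 + p)*(2*p) = 2*p*(-31 + p))
H(N, J) = -20*N
H(t(T), 1917) - 1*(-1175222) = -40*45*(-31 + 45) - 1*(-1175222) = -40*45*14 + 1175222 = -20*1260 + 1175222 = -25200 + 1175222 = 1150022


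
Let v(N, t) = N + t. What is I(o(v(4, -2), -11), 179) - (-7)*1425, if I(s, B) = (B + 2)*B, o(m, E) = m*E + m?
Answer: 42374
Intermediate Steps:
o(m, E) = m + E*m (o(m, E) = E*m + m = m + E*m)
I(s, B) = B*(2 + B) (I(s, B) = (2 + B)*B = B*(2 + B))
I(o(v(4, -2), -11), 179) - (-7)*1425 = 179*(2 + 179) - (-7)*1425 = 179*181 - 1*(-9975) = 32399 + 9975 = 42374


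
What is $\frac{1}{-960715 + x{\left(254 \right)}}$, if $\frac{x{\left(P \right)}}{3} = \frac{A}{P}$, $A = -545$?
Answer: $- \frac{254}{244023245} \approx -1.0409 \cdot 10^{-6}$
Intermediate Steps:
$x{\left(P \right)} = - \frac{1635}{P}$ ($x{\left(P \right)} = 3 \left(- \frac{545}{P}\right) = - \frac{1635}{P}$)
$\frac{1}{-960715 + x{\left(254 \right)}} = \frac{1}{-960715 - \frac{1635}{254}} = \frac{1}{- \frac{244023245}{254}} = - \frac{254}{244023245}$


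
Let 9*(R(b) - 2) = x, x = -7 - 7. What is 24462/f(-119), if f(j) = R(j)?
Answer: 110079/2 ≈ 55040.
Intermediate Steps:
x = -14
R(b) = 4/9 (R(b) = 2 + (⅑)*(-14) = 2 - 14/9 = 4/9)
f(j) = 4/9
24462/f(-119) = 24462/(4/9) = 24462*(9/4) = 110079/2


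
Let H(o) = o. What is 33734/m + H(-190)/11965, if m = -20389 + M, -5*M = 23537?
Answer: -204197813/150139213 ≈ -1.3601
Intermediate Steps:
M = -23537/5 (M = -⅕*23537 = -23537/5 ≈ -4707.4)
m = -125482/5 (m = -20389 - 23537/5 = -125482/5 ≈ -25096.)
33734/m + H(-190)/11965 = 33734/(-125482/5) - 190/11965 = 33734*(-5/125482) - 190*1/11965 = -84335/62741 - 38/2393 = -204197813/150139213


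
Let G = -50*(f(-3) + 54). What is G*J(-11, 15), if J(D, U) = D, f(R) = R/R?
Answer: 30250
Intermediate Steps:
f(R) = 1
G = -2750 (G = -50*(1 + 54) = -50*55 = -2750)
G*J(-11, 15) = -2750*(-11) = 30250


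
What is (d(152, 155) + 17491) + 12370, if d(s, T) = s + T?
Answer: 30168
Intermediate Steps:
d(s, T) = T + s
(d(152, 155) + 17491) + 12370 = ((155 + 152) + 17491) + 12370 = (307 + 17491) + 12370 = 17798 + 12370 = 30168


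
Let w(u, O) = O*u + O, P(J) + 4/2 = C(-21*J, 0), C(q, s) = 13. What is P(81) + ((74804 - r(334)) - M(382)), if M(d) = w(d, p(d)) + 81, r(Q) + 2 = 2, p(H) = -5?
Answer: 76649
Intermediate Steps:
P(J) = 11 (P(J) = -2 + 13 = 11)
r(Q) = 0 (r(Q) = -2 + 2 = 0)
w(u, O) = O + O*u
M(d) = 76 - 5*d (M(d) = -5*(1 + d) + 81 = (-5 - 5*d) + 81 = 76 - 5*d)
P(81) + ((74804 - r(334)) - M(382)) = 11 + ((74804 - 1*0) - (76 - 5*382)) = 11 + ((74804 + 0) - (76 - 1910)) = 11 + (74804 - 1*(-1834)) = 11 + (74804 + 1834) = 11 + 76638 = 76649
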